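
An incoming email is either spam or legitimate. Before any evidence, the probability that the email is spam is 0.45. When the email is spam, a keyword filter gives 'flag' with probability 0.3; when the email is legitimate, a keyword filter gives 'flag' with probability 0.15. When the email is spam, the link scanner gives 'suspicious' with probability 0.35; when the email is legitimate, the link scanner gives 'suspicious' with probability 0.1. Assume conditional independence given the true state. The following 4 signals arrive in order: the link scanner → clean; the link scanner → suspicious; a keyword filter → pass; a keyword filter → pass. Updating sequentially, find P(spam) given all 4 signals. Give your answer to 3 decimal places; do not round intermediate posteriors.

After the link scanner='clean': P(spam) = 0.65·0.4500 / (0.65·0.4500 + 0.9·0.5500) ≈ 0.3714
After the link scanner='suspicious': P(spam) = 0.35·0.3714 / (0.35·0.3714 + 0.1·0.6286) ≈ 0.6741
After a keyword filter='pass': P(spam) = 0.7·0.6741 / (0.7·0.6741 + 0.85·0.3259) ≈ 0.6301
After a keyword filter='pass': P(spam) = 0.7·0.6301 / (0.7·0.6301 + 0.85·0.3699) ≈ 0.5838

0.584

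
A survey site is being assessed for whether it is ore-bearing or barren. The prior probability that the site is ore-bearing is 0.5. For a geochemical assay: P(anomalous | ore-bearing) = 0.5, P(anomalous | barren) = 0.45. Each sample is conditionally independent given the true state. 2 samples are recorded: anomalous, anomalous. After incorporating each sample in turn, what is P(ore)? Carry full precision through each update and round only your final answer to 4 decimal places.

0.5525

Each posterior becomes the prior for the next update.
After 'anomalous': P(ore) = 0.5·0.5000 / (0.5·0.5000 + 0.45·0.5000) ≈ 0.5263
After 'anomalous': P(ore) = 0.5·0.5263 / (0.5·0.5263 + 0.45·0.4737) ≈ 0.5525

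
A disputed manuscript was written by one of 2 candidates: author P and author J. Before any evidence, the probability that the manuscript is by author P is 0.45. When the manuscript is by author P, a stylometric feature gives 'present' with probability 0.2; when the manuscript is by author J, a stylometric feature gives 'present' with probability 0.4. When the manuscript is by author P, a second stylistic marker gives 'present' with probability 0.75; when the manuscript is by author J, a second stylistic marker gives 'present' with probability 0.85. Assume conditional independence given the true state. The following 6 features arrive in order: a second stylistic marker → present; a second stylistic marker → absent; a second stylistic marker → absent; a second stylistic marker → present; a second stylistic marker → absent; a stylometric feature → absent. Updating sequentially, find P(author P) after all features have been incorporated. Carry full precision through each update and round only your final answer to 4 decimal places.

0.7972

After a second stylistic marker='present': P(author P) = 0.75·0.4500 / (0.75·0.4500 + 0.85·0.5500) ≈ 0.4193
After a second stylistic marker='absent': P(author P) = 0.25·0.4193 / (0.25·0.4193 + 0.15·0.5807) ≈ 0.5461
After a second stylistic marker='absent': P(author P) = 0.25·0.5461 / (0.25·0.5461 + 0.15·0.4539) ≈ 0.6673
After a second stylistic marker='present': P(author P) = 0.75·0.6673 / (0.75·0.6673 + 0.85·0.3327) ≈ 0.6389
After a second stylistic marker='absent': P(author P) = 0.25·0.6389 / (0.25·0.6389 + 0.15·0.3611) ≈ 0.7468
After a stylometric feature='absent': P(author P) = 0.8·0.7468 / (0.8·0.7468 + 0.6·0.2532) ≈ 0.7972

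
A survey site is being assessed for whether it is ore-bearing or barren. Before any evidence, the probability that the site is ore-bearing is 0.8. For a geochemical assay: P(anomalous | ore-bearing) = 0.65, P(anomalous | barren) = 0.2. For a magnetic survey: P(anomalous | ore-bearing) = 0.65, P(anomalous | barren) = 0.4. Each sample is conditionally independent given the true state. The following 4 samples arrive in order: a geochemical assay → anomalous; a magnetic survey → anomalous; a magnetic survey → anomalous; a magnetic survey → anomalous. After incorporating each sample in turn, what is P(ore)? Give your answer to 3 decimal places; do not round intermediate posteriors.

After a geochemical assay='anomalous': P(ore) = 0.65·0.8000 / (0.65·0.8000 + 0.2·0.2000) ≈ 0.9286
After a magnetic survey='anomalous': P(ore) = 0.65·0.9286 / (0.65·0.9286 + 0.4·0.0714) ≈ 0.9548
After a magnetic survey='anomalous': P(ore) = 0.65·0.9548 / (0.65·0.9548 + 0.4·0.0452) ≈ 0.9717
After a magnetic survey='anomalous': P(ore) = 0.65·0.9717 / (0.65·0.9717 + 0.4·0.0283) ≈ 0.9824

0.982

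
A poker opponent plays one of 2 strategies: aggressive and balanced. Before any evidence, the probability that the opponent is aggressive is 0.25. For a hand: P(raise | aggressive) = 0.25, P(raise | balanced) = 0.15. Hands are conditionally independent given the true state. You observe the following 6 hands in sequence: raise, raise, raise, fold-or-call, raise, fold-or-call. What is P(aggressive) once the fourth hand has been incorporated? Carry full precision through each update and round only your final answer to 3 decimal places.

Apply Bayes' rule sequentially, carrying P(aggressive) forward.
After 'raise': P(aggressive) = 0.25·0.2500 / (0.25·0.2500 + 0.15·0.7500) ≈ 0.3571
After 'raise': P(aggressive) = 0.25·0.3571 / (0.25·0.3571 + 0.15·0.6429) ≈ 0.4808
After 'raise': P(aggressive) = 0.25·0.4808 / (0.25·0.4808 + 0.15·0.5192) ≈ 0.6068
After 'fold-or-call': P(aggressive) = 0.75·0.6068 / (0.75·0.6068 + 0.85·0.3932) ≈ 0.5766

0.577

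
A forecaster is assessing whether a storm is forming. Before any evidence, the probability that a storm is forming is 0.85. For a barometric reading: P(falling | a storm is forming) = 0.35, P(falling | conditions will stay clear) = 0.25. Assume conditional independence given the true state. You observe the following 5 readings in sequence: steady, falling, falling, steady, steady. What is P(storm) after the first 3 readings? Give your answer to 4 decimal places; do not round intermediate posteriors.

After 'steady': P(storm) = 0.65·0.8500 / (0.65·0.8500 + 0.75·0.1500) ≈ 0.8308
After 'falling': P(storm) = 0.35·0.8308 / (0.35·0.8308 + 0.25·0.1692) ≈ 0.8730
After 'falling': P(storm) = 0.35·0.8730 / (0.35·0.8730 + 0.25·0.1270) ≈ 0.9059

0.9059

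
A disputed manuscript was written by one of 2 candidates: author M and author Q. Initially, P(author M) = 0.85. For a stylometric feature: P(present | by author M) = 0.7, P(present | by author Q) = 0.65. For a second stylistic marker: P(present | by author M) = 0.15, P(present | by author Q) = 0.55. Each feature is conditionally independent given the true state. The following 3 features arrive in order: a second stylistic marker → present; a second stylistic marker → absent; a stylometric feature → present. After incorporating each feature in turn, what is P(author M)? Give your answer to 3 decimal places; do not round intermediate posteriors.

After a second stylistic marker='present': P(author M) = 0.15·0.8500 / (0.15·0.8500 + 0.55·0.1500) ≈ 0.6071
After a second stylistic marker='absent': P(author M) = 0.85·0.6071 / (0.85·0.6071 + 0.45·0.3929) ≈ 0.7448
After a stylometric feature='present': P(author M) = 0.7·0.7448 / (0.7·0.7448 + 0.65·0.2552) ≈ 0.7587

0.759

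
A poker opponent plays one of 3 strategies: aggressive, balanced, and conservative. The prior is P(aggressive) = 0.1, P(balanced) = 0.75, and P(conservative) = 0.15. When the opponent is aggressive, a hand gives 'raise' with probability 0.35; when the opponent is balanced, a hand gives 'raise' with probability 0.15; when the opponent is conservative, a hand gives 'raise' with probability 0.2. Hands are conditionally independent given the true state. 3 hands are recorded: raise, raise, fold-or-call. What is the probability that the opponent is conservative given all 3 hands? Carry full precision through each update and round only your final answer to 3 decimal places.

0.177

After 'raise': normaliser = 0.35·0.1000 + 0.15·0.7500 + 0.2·0.1500; P(aggressive) ≈ 0.1972, P(balanced) ≈ 0.6338, P(conservative) ≈ 0.1690
After 'raise': normaliser = 0.35·0.1972 + 0.15·0.6338 + 0.2·0.1690; P(aggressive) ≈ 0.3488, P(balanced) ≈ 0.4804, P(conservative) ≈ 0.1708
After 'fold-or-call': normaliser = 0.65·0.3488 + 0.85·0.4804 + 0.8·0.1708; P(aggressive) ≈ 0.2938, P(balanced) ≈ 0.5292, P(conservative) ≈ 0.1771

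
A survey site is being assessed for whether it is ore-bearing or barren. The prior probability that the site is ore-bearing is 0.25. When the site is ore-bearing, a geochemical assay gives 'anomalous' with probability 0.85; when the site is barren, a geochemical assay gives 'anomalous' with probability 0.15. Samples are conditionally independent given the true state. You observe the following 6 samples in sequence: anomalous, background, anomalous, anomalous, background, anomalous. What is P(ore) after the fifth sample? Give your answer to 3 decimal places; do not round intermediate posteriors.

0.654

After 'anomalous': P(ore) = 0.85·0.2500 / (0.85·0.2500 + 0.15·0.7500) ≈ 0.6538
After 'background': P(ore) = 0.15·0.6538 / (0.15·0.6538 + 0.85·0.3462) ≈ 0.2500
After 'anomalous': P(ore) = 0.85·0.2500 / (0.85·0.2500 + 0.15·0.7500) ≈ 0.6538
After 'anomalous': P(ore) = 0.85·0.6538 / (0.85·0.6538 + 0.15·0.3462) ≈ 0.9146
After 'background': P(ore) = 0.15·0.9146 / (0.15·0.9146 + 0.85·0.0854) ≈ 0.6538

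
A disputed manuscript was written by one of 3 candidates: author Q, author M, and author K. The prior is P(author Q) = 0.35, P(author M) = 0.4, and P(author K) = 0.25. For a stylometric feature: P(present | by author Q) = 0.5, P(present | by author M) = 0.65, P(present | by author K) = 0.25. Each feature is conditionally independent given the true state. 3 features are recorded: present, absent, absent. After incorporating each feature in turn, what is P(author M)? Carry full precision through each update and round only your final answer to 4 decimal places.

0.2876

Each posterior becomes the prior for the next update.
After 'present': normaliser = 0.5·0.3500 + 0.65·0.4000 + 0.25·0.2500; P(author Q) ≈ 0.3518, P(author M) ≈ 0.5226, P(author K) ≈ 0.1256
After 'absent': normaliser = 0.5·0.3518 + 0.35·0.5226 + 0.75·0.1256; P(author Q) ≈ 0.3882, P(author M) ≈ 0.4038, P(author K) ≈ 0.2080
After 'absent': normaliser = 0.5·0.3882 + 0.35·0.4038 + 0.75·0.2080; P(author Q) ≈ 0.3950, P(author M) ≈ 0.2876, P(author K) ≈ 0.3174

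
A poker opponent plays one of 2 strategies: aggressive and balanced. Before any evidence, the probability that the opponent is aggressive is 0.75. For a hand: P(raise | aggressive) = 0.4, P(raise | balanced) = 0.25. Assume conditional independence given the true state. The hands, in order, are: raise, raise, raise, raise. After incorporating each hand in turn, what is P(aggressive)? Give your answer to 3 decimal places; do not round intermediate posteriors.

Apply Bayes' rule sequentially, carrying P(aggressive) forward.
After 'raise': P(aggressive) = 0.4·0.7500 / (0.4·0.7500 + 0.25·0.2500) ≈ 0.8276
After 'raise': P(aggressive) = 0.4·0.8276 / (0.4·0.8276 + 0.25·0.1724) ≈ 0.8848
After 'raise': P(aggressive) = 0.4·0.8848 / (0.4·0.8848 + 0.25·0.1152) ≈ 0.9247
After 'raise': P(aggressive) = 0.4·0.9247 / (0.4·0.9247 + 0.25·0.0753) ≈ 0.9516

0.952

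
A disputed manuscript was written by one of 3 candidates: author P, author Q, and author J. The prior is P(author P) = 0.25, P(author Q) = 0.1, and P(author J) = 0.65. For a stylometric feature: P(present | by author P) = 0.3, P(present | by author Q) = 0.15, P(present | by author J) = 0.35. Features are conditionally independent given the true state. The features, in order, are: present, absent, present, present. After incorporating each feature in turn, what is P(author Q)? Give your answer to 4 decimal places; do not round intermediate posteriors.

0.0124

After 'present': normaliser = 0.3·0.2500 + 0.15·0.1000 + 0.35·0.6500; P(author P) ≈ 0.2362, P(author Q) ≈ 0.0472, P(author J) ≈ 0.7165
After 'absent': normaliser = 0.7·0.2362 + 0.85·0.0472 + 0.65·0.7165; P(author P) ≈ 0.2463, P(author Q) ≈ 0.0598, P(author J) ≈ 0.6938
After 'present': normaliser = 0.3·0.2463 + 0.15·0.0598 + 0.35·0.6938; P(author P) ≈ 0.2269, P(author Q) ≈ 0.0276, P(author J) ≈ 0.7456
After 'present': normaliser = 0.3·0.2269 + 0.15·0.0276 + 0.35·0.7456; P(author P) ≈ 0.2043, P(author Q) ≈ 0.0124, P(author J) ≈ 0.7833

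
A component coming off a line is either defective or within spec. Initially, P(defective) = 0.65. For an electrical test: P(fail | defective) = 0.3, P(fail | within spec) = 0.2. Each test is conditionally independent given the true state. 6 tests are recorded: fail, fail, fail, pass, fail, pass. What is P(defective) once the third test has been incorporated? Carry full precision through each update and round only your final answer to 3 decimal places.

After 'fail': P(defective) = 0.3·0.6500 / (0.3·0.6500 + 0.2·0.3500) ≈ 0.7358
After 'fail': P(defective) = 0.3·0.7358 / (0.3·0.7358 + 0.2·0.2642) ≈ 0.8069
After 'fail': P(defective) = 0.3·0.8069 / (0.3·0.8069 + 0.2·0.1931) ≈ 0.8624

0.862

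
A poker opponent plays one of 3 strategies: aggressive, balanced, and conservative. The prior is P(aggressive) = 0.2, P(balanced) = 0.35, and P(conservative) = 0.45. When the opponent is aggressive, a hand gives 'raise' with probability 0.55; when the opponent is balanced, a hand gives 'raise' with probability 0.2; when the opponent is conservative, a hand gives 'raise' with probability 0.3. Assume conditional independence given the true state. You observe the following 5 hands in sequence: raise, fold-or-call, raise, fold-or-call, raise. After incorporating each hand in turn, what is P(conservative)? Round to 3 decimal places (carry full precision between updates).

After 'raise': normaliser = 0.55·0.2000 + 0.2·0.3500 + 0.3·0.4500; P(aggressive) ≈ 0.3492, P(balanced) ≈ 0.2222, P(conservative) ≈ 0.4286
After 'fold-or-call': normaliser = 0.45·0.3492 + 0.8·0.2222 + 0.7·0.4286; P(aggressive) ≈ 0.2475, P(balanced) ≈ 0.2800, P(conservative) ≈ 0.4725
After 'raise': normaliser = 0.55·0.2475 + 0.2·0.2800 + 0.3·0.4725; P(aggressive) ≈ 0.4077, P(balanced) ≈ 0.1677, P(conservative) ≈ 0.4246
After 'fold-or-call': normaliser = 0.45·0.4077 + 0.8·0.1677 + 0.7·0.4246; P(aggressive) ≈ 0.2984, P(balanced) ≈ 0.2182, P(conservative) ≈ 0.4834
After 'raise': normaliser = 0.55·0.2984 + 0.2·0.2182 + 0.3·0.4834; P(aggressive) ≈ 0.4652, P(balanced) ≈ 0.1237, P(conservative) ≈ 0.4110

0.411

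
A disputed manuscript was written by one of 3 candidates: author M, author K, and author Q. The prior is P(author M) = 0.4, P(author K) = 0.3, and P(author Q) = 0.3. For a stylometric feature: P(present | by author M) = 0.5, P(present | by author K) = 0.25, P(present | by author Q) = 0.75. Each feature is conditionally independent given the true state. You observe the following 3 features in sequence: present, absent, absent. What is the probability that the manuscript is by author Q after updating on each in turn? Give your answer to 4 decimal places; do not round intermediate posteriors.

After 'present': normaliser = 0.5·0.4000 + 0.25·0.3000 + 0.75·0.3000; P(author M) ≈ 0.4000, P(author K) ≈ 0.1500, P(author Q) ≈ 0.4500
After 'absent': normaliser = 0.5·0.4000 + 0.75·0.1500 + 0.25·0.4500; P(author M) ≈ 0.4706, P(author K) ≈ 0.2647, P(author Q) ≈ 0.2647
After 'absent': normaliser = 0.5·0.4706 + 0.75·0.2647 + 0.25·0.2647; P(author M) ≈ 0.4706, P(author K) ≈ 0.3971, P(author Q) ≈ 0.1324

0.1324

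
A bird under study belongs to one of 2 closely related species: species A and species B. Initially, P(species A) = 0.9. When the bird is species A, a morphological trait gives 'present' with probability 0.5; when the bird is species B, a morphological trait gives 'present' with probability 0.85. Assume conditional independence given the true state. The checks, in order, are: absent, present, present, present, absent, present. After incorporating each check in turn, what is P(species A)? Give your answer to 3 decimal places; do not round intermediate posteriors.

0.923

Each posterior becomes the prior for the next update.
After 'absent': P(species A) = 0.5·0.9000 / (0.5·0.9000 + 0.15·0.1000) ≈ 0.9677
After 'present': P(species A) = 0.5·0.9677 / (0.5·0.9677 + 0.85·0.0323) ≈ 0.9464
After 'present': P(species A) = 0.5·0.9464 / (0.5·0.9464 + 0.85·0.0536) ≈ 0.9121
After 'present': P(species A) = 0.5·0.9121 / (0.5·0.9121 + 0.85·0.0879) ≈ 0.8593
After 'absent': P(species A) = 0.5·0.8593 / (0.5·0.8593 + 0.15·0.1407) ≈ 0.9532
After 'present': P(species A) = 0.5·0.9532 / (0.5·0.9532 + 0.85·0.0468) ≈ 0.9229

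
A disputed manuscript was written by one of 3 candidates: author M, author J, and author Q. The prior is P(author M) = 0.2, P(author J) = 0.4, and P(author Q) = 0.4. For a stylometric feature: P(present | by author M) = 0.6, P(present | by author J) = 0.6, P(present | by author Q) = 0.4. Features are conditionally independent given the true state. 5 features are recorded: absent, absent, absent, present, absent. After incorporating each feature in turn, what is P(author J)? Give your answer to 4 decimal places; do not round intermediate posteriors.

Apply Bayes' rule sequentially, carrying P(author J) forward.
After 'absent': normaliser = 0.4·0.2000 + 0.4·0.4000 + 0.6·0.4000; P(author M) ≈ 0.1667, P(author J) ≈ 0.3333, P(author Q) ≈ 0.5000
After 'absent': normaliser = 0.4·0.1667 + 0.4·0.3333 + 0.6·0.5000; P(author M) ≈ 0.1333, P(author J) ≈ 0.2667, P(author Q) ≈ 0.6000
After 'absent': normaliser = 0.4·0.1333 + 0.4·0.2667 + 0.6·0.6000; P(author M) ≈ 0.1026, P(author J) ≈ 0.2051, P(author Q) ≈ 0.6923
After 'present': normaliser = 0.6·0.1026 + 0.6·0.2051 + 0.4·0.6923; P(author M) ≈ 0.1333, P(author J) ≈ 0.2667, P(author Q) ≈ 0.6000
After 'absent': normaliser = 0.4·0.1333 + 0.4·0.2667 + 0.6·0.6000; P(author M) ≈ 0.1026, P(author J) ≈ 0.2051, P(author Q) ≈ 0.6923

0.2051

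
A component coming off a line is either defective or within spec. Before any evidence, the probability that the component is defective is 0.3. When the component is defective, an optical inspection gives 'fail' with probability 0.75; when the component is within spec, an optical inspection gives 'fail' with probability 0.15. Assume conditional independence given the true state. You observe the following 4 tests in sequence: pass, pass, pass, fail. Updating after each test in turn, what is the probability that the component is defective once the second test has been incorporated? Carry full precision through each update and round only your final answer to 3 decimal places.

Each posterior becomes the prior for the next update.
After 'pass': P(defective) = 0.25·0.3000 / (0.25·0.3000 + 0.85·0.7000) ≈ 0.1119
After 'pass': P(defective) = 0.25·0.1119 / (0.25·0.1119 + 0.85·0.8881) ≈ 0.0357

0.036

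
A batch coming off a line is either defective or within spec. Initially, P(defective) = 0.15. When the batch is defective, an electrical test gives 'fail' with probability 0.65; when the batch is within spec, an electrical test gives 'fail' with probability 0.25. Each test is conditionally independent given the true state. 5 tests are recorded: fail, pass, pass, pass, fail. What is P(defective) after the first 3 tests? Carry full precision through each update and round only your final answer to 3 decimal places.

0.091

After 'fail': P(defective) = 0.65·0.1500 / (0.65·0.1500 + 0.25·0.8500) ≈ 0.3145
After 'pass': P(defective) = 0.35·0.3145 / (0.35·0.3145 + 0.75·0.6855) ≈ 0.1764
After 'pass': P(defective) = 0.35·0.1764 / (0.35·0.1764 + 0.75·0.8236) ≈ 0.0908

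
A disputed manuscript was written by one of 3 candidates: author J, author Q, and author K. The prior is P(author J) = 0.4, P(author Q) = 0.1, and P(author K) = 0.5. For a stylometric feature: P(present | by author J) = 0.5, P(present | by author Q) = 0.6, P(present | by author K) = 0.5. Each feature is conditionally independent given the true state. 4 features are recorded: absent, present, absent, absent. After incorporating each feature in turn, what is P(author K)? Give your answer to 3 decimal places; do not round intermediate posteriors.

After 'absent': normaliser = 0.5·0.4000 + 0.4·0.1000 + 0.5·0.5000; P(author J) ≈ 0.4082, P(author Q) ≈ 0.0816, P(author K) ≈ 0.5102
After 'present': normaliser = 0.5·0.4082 + 0.6·0.0816 + 0.5·0.5102; P(author J) ≈ 0.4016, P(author Q) ≈ 0.0964, P(author K) ≈ 0.5020
After 'absent': normaliser = 0.5·0.4016 + 0.4·0.0964 + 0.5·0.5020; P(author J) ≈ 0.4095, P(author Q) ≈ 0.0786, P(author K) ≈ 0.5119
After 'absent': normaliser = 0.5·0.4095 + 0.4·0.0786 + 0.5·0.5119; P(author J) ≈ 0.4160, P(author Q) ≈ 0.0639, P(author K) ≈ 0.5201

0.520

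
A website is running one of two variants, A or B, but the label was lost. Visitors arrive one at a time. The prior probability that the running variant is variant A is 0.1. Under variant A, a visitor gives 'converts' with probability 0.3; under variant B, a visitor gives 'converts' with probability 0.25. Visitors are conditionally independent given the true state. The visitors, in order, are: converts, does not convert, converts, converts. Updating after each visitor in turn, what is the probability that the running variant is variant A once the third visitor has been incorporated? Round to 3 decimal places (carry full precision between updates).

0.130

After 'converts': P(A) = 0.3·0.1000 / (0.3·0.1000 + 0.25·0.9000) ≈ 0.1176
After 'does not convert': P(A) = 0.7·0.1176 / (0.7·0.1176 + 0.75·0.8824) ≈ 0.1107
After 'converts': P(A) = 0.3·0.1107 / (0.3·0.1107 + 0.25·0.8893) ≈ 0.1299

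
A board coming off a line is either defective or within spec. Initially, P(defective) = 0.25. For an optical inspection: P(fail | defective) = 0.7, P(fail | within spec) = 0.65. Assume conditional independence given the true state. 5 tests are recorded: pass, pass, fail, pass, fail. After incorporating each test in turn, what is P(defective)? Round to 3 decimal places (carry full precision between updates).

After 'pass': P(defective) = 0.3·0.2500 / (0.3·0.2500 + 0.35·0.7500) ≈ 0.2222
After 'pass': P(defective) = 0.3·0.2222 / (0.3·0.2222 + 0.35·0.7778) ≈ 0.1967
After 'fail': P(defective) = 0.7·0.1967 / (0.7·0.1967 + 0.65·0.8033) ≈ 0.2087
After 'pass': P(defective) = 0.3·0.2087 / (0.3·0.2087 + 0.35·0.7913) ≈ 0.1844
After 'fail': P(defective) = 0.7·0.1844 / (0.7·0.1844 + 0.65·0.8156) ≈ 0.1958

0.196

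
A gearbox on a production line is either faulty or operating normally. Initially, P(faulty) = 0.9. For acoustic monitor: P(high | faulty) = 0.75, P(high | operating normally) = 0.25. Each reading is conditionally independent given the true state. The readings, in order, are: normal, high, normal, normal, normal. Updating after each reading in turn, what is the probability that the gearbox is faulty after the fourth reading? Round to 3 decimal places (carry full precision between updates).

After 'normal': P(faulty) = 0.25·0.9000 / (0.25·0.9000 + 0.75·0.1000) ≈ 0.7500
After 'high': P(faulty) = 0.75·0.7500 / (0.75·0.7500 + 0.25·0.2500) ≈ 0.9000
After 'normal': P(faulty) = 0.25·0.9000 / (0.25·0.9000 + 0.75·0.1000) ≈ 0.7500
After 'normal': P(faulty) = 0.25·0.7500 / (0.25·0.7500 + 0.75·0.2500) ≈ 0.5000

0.500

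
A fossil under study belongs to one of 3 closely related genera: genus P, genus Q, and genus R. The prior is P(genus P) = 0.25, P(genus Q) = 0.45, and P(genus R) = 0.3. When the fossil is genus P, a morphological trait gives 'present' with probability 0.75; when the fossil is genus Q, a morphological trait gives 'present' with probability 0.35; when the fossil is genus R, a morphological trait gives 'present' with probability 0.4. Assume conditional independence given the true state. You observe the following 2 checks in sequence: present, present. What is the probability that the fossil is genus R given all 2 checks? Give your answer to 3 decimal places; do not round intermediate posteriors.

0.197

After 'present': normaliser = 0.75·0.2500 + 0.35·0.4500 + 0.4·0.3000; P(genus P) ≈ 0.4032, P(genus Q) ≈ 0.3387, P(genus R) ≈ 0.2581
After 'present': normaliser = 0.75·0.4032 + 0.35·0.3387 + 0.4·0.2581; P(genus P) ≈ 0.5769, P(genus Q) ≈ 0.2262, P(genus R) ≈ 0.1969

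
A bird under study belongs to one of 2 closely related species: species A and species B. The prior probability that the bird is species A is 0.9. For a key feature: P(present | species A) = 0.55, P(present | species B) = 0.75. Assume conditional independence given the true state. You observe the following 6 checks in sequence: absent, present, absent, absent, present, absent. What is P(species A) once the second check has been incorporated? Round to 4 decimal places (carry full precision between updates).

After 'absent': P(species A) = 0.45·0.9000 / (0.45·0.9000 + 0.25·0.1000) ≈ 0.9419
After 'present': P(species A) = 0.55·0.9419 / (0.55·0.9419 + 0.75·0.0581) ≈ 0.9224

0.9224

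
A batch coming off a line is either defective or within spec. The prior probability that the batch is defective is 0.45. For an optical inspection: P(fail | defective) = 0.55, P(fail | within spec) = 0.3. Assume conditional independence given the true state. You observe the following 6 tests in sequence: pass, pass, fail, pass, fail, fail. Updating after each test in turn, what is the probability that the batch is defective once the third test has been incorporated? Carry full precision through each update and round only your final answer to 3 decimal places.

After 'pass': P(defective) = 0.45·0.4500 / (0.45·0.4500 + 0.7·0.5500) ≈ 0.3447
After 'pass': P(defective) = 0.45·0.3447 / (0.45·0.3447 + 0.7·0.6553) ≈ 0.2527
After 'fail': P(defective) = 0.55·0.2527 / (0.55·0.2527 + 0.3·0.7473) ≈ 0.3827

0.383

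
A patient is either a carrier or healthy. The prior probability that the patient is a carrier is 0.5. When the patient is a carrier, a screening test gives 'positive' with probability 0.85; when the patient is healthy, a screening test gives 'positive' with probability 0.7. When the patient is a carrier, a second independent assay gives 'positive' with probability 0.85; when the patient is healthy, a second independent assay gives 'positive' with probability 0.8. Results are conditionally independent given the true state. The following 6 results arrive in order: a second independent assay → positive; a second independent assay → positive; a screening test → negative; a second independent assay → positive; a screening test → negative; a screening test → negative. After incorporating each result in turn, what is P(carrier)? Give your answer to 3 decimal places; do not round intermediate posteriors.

0.130

After a second independent assay='positive': P(carrier) = 0.85·0.5000 / (0.85·0.5000 + 0.8·0.5000) ≈ 0.5152
After a second independent assay='positive': P(carrier) = 0.85·0.5152 / (0.85·0.5152 + 0.8·0.4848) ≈ 0.5303
After a screening test='negative': P(carrier) = 0.15·0.5303 / (0.15·0.5303 + 0.3·0.4697) ≈ 0.3608
After a second independent assay='positive': P(carrier) = 0.85·0.3608 / (0.85·0.3608 + 0.8·0.6392) ≈ 0.3749
After a screening test='negative': P(carrier) = 0.15·0.3749 / (0.15·0.3749 + 0.3·0.6251) ≈ 0.2307
After a screening test='negative': P(carrier) = 0.15·0.2307 / (0.15·0.2307 + 0.3·0.7693) ≈ 0.1304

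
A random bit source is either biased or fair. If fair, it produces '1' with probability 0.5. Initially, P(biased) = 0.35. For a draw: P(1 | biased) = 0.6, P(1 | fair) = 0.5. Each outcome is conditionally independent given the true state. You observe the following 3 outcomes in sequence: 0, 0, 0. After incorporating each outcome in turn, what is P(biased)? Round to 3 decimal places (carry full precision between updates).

Apply Bayes' rule sequentially, carrying P(biased) forward.
After '0': P(biased) = 0.4·0.3500 / (0.4·0.3500 + 0.5·0.6500) ≈ 0.3011
After '0': P(biased) = 0.4·0.3011 / (0.4·0.3011 + 0.5·0.6989) ≈ 0.2563
After '0': P(biased) = 0.4·0.2563 / (0.4·0.2563 + 0.5·0.7437) ≈ 0.2161

0.216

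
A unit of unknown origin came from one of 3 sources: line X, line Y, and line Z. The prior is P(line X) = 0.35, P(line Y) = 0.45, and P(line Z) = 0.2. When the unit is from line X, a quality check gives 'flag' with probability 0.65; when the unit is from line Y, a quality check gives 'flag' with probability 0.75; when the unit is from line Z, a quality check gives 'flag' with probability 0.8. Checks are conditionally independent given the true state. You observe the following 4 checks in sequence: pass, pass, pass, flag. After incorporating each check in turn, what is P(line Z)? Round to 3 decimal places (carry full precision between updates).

Apply Bayes' rule sequentially, carrying P(line Z) forward.
After 'pass': normaliser = 0.35·0.3500 + 0.25·0.4500 + 0.2·0.2000; P(line X) ≈ 0.4455, P(line Y) ≈ 0.4091, P(line Z) ≈ 0.1455
After 'pass': normaliser = 0.35·0.4455 + 0.25·0.4091 + 0.2·0.1455; P(line X) ≈ 0.5427, P(line Y) ≈ 0.3560, P(line Z) ≈ 0.1013
After 'pass': normaliser = 0.35·0.5427 + 0.25·0.3560 + 0.2·0.1013; P(line X) ≈ 0.6348, P(line Y) ≈ 0.2975, P(line Z) ≈ 0.0677
After 'flag': normaliser = 0.65·0.6348 + 0.75·0.2975 + 0.8·0.0677; P(line X) ≈ 0.5981, P(line Y) ≈ 0.3234, P(line Z) ≈ 0.0785

0.078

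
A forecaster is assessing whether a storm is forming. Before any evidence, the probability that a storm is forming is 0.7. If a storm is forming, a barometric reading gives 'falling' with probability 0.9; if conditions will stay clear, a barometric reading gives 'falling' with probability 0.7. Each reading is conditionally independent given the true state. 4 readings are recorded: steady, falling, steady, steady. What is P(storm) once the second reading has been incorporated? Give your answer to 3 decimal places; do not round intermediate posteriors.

0.500

After 'steady': P(storm) = 0.1·0.7000 / (0.1·0.7000 + 0.3·0.3000) ≈ 0.4375
After 'falling': P(storm) = 0.9·0.4375 / (0.9·0.4375 + 0.7·0.5625) ≈ 0.5000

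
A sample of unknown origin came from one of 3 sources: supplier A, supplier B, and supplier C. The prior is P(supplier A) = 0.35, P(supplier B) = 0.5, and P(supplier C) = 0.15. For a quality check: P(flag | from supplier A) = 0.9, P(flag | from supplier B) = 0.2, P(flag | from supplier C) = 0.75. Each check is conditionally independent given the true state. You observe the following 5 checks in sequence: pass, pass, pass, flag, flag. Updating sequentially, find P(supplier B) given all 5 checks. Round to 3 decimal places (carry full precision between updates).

Each posterior becomes the prior for the next update.
After 'pass': normaliser = 0.1·0.3500 + 0.8·0.5000 + 0.25·0.1500; P(supplier A) ≈ 0.0741, P(supplier B) ≈ 0.8466, P(supplier C) ≈ 0.0794
After 'pass': normaliser = 0.1·0.0741 + 0.8·0.8466 + 0.25·0.0794; P(supplier A) ≈ 0.0105, P(supplier B) ≈ 0.9613, P(supplier C) ≈ 0.0282
After 'pass': normaliser = 0.1·0.0105 + 0.8·0.9613 + 0.25·0.0282; P(supplier A) ≈ 0.0014, P(supplier B) ≈ 0.9896, P(supplier C) ≈ 0.0091
After 'flag': normaliser = 0.9·0.0014 + 0.2·0.9896 + 0.75·0.0091; P(supplier A) ≈ 0.0059, P(supplier B) ≈ 0.9611, P(supplier C) ≈ 0.0330
After 'flag': normaliser = 0.9·0.0059 + 0.2·0.9611 + 0.75·0.0330; P(supplier A) ≈ 0.0239, P(supplier B) ≈ 0.8647, P(supplier C) ≈ 0.1113

0.865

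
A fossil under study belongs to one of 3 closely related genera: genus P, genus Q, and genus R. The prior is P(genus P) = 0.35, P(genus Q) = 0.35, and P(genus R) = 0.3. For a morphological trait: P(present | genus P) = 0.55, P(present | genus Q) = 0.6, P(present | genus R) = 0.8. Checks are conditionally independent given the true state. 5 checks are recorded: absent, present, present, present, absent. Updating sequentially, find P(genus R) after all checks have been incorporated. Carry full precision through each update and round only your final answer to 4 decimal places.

0.2046

After 'absent': normaliser = 0.45·0.3500 + 0.4·0.3500 + 0.2·0.3000; P(genus P) ≈ 0.4406, P(genus Q) ≈ 0.3916, P(genus R) ≈ 0.1678
After 'present': normaliser = 0.55·0.4406 + 0.6·0.3916 + 0.8·0.1678; P(genus P) ≈ 0.3962, P(genus Q) ≈ 0.3842, P(genus R) ≈ 0.2196
After 'present': normaliser = 0.55·0.3962 + 0.6·0.3842 + 0.8·0.2196; P(genus P) ≈ 0.3492, P(genus Q) ≈ 0.3694, P(genus R) ≈ 0.2814
After 'present': normaliser = 0.55·0.3492 + 0.6·0.3694 + 0.8·0.2814; P(genus P) ≈ 0.3006, P(genus Q) ≈ 0.3469, P(genus R) ≈ 0.3524
After 'absent': normaliser = 0.45·0.3006 + 0.4·0.3469 + 0.2·0.3524; P(genus P) ≈ 0.3926, P(genus Q) ≈ 0.4028, P(genus R) ≈ 0.2046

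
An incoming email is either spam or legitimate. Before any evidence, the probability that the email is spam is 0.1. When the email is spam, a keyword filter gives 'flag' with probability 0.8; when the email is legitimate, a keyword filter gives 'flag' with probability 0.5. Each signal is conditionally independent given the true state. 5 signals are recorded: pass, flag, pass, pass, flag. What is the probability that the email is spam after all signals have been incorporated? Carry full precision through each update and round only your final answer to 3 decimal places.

After 'pass': P(spam) = 0.2·0.1000 / (0.2·0.1000 + 0.5·0.9000) ≈ 0.0426
After 'flag': P(spam) = 0.8·0.0426 / (0.8·0.0426 + 0.5·0.9574) ≈ 0.0664
After 'pass': P(spam) = 0.2·0.0664 / (0.2·0.0664 + 0.5·0.9336) ≈ 0.0277
After 'pass': P(spam) = 0.2·0.0277 / (0.2·0.0277 + 0.5·0.9723) ≈ 0.0112
After 'flag': P(spam) = 0.8·0.0112 / (0.8·0.0112 + 0.5·0.9888) ≈ 0.0179

0.018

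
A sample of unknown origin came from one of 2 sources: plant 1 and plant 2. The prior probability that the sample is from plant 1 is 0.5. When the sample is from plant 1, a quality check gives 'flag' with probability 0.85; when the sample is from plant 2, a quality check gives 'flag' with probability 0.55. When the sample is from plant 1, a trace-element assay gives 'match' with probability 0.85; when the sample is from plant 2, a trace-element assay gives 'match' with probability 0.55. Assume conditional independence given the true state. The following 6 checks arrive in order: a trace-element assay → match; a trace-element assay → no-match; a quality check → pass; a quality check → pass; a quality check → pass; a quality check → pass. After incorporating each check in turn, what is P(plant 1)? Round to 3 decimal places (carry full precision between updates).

0.006

After a trace-element assay='match': P(plant 1) = 0.85·0.5000 / (0.85·0.5000 + 0.55·0.5000) ≈ 0.6071
After a trace-element assay='no-match': P(plant 1) = 0.15·0.6071 / (0.15·0.6071 + 0.45·0.3929) ≈ 0.3400
After a quality check='pass': P(plant 1) = 0.15·0.3400 / (0.15·0.3400 + 0.45·0.6600) ≈ 0.1466
After a quality check='pass': P(plant 1) = 0.15·0.1466 / (0.15·0.1466 + 0.45·0.8534) ≈ 0.0541
After a quality check='pass': P(plant 1) = 0.15·0.0541 / (0.15·0.0541 + 0.45·0.9459) ≈ 0.0187
After a quality check='pass': P(plant 1) = 0.15·0.0187 / (0.15·0.0187 + 0.45·0.9813) ≈ 0.0063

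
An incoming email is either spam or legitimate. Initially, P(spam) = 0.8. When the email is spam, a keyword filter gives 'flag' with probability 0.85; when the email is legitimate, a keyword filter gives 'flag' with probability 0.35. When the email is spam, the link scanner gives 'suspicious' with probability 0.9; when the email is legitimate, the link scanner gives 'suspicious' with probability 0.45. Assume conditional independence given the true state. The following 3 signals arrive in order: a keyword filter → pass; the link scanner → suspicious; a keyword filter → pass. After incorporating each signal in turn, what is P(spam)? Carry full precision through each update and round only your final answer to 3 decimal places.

Apply Bayes' rule sequentially, carrying P(spam) forward.
After a keyword filter='pass': P(spam) = 0.15·0.8000 / (0.15·0.8000 + 0.65·0.2000) ≈ 0.4800
After the link scanner='suspicious': P(spam) = 0.9·0.4800 / (0.9·0.4800 + 0.45·0.5200) ≈ 0.6486
After a keyword filter='pass': P(spam) = 0.15·0.6486 / (0.15·0.6486 + 0.65·0.3514) ≈ 0.2988

0.299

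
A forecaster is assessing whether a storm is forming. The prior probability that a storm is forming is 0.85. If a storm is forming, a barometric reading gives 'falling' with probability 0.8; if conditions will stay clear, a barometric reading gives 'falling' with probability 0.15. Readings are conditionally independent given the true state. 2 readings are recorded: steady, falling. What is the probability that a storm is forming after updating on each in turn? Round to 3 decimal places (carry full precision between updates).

0.877

After 'steady': P(storm) = 0.2·0.8500 / (0.2·0.8500 + 0.85·0.1500) ≈ 0.5714
After 'falling': P(storm) = 0.8·0.5714 / (0.8·0.5714 + 0.15·0.4286) ≈ 0.8767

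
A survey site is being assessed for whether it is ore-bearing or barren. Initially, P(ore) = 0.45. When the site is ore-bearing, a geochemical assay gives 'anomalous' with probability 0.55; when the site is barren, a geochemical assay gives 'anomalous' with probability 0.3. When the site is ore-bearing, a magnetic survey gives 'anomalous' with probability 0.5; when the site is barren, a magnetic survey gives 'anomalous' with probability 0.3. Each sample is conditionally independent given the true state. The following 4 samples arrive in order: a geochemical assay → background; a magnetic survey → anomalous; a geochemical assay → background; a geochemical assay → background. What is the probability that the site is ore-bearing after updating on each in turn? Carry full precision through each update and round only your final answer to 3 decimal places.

Apply Bayes' rule sequentially, carrying P(ore) forward.
After a geochemical assay='background': P(ore) = 0.45·0.4500 / (0.45·0.4500 + 0.7·0.5500) ≈ 0.3447
After a magnetic survey='anomalous': P(ore) = 0.5·0.3447 / (0.5·0.3447 + 0.3·0.6553) ≈ 0.4671
After a geochemical assay='background': P(ore) = 0.45·0.4671 / (0.45·0.4671 + 0.7·0.5329) ≈ 0.3604
After a geochemical assay='background': P(ore) = 0.45·0.3604 / (0.45·0.3604 + 0.7·0.6396) ≈ 0.2659

0.266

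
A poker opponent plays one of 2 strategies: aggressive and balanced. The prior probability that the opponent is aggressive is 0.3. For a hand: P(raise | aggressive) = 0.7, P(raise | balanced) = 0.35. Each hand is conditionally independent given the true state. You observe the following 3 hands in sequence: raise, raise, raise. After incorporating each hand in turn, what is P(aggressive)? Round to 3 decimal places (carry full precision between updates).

After 'raise': P(aggressive) = 0.7·0.3000 / (0.7·0.3000 + 0.35·0.7000) ≈ 0.4615
After 'raise': P(aggressive) = 0.7·0.4615 / (0.7·0.4615 + 0.35·0.5385) ≈ 0.6316
After 'raise': P(aggressive) = 0.7·0.6316 / (0.7·0.6316 + 0.35·0.3684) ≈ 0.7742

0.774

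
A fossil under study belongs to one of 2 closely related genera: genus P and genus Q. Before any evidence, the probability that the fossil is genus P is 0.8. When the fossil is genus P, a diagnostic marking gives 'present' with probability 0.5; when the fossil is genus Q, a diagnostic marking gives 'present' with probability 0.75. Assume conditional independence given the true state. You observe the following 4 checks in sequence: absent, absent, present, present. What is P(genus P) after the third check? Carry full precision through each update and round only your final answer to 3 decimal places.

Apply Bayes' rule sequentially, carrying P(genus P) forward.
After 'absent': P(genus P) = 0.5·0.8000 / (0.5·0.8000 + 0.25·0.2000) ≈ 0.8889
After 'absent': P(genus P) = 0.5·0.8889 / (0.5·0.8889 + 0.25·0.1111) ≈ 0.9412
After 'present': P(genus P) = 0.5·0.9412 / (0.5·0.9412 + 0.75·0.0588) ≈ 0.9143

0.914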